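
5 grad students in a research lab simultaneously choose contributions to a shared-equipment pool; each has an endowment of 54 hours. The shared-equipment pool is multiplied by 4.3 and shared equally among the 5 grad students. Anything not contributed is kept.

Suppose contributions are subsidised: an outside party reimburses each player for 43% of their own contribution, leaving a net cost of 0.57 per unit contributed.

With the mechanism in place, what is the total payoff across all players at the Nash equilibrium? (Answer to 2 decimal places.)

1277.10 hours

The effective private return per unit is now (4.3/5) / 0.57 = 1.5088 > 1, so every player's dominant strategy flips to full contribution.
At the Nash equilibrium everyone contributes 54. Group total payoff = 5 × (54 × 0.43 + 4.3 × 54) = 1277.10.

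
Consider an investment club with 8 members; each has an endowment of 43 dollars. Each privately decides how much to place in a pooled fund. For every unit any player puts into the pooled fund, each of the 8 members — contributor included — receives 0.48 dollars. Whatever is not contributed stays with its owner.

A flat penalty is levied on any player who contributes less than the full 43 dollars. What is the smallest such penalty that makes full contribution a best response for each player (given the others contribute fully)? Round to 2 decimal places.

Given the others contribute fully, the best deviation is to contribute 0 (any partial contribution still incurs the fine and gives up units whose private return 0.48 is below 1).
Deviating from 43 to 0 saves 43 dollars but forfeits the deviator's share of the drop in the pooled fund: 0.48 × 43 = 20.64.
So the deviation gain is 43 − 20.64 = 22.36, and the fine must be at least 22.36 dollars to wipe it out.

22.36 dollars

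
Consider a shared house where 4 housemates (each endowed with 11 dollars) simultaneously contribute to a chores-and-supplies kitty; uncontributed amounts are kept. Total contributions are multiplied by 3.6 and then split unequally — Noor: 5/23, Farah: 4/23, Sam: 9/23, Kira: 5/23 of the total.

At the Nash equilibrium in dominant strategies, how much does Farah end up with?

17.89 dollars

A player with share s gets back 3.6·s per unit contributed, so full contribution is dominant for anyone with s > 1/3.6 = 0.2778 and zero contribution is dominant for anyone below.
The only share above 0.2778 is Sam's 9/23, contributing 11; the remaining 3 contribute 0. Total contributed: 11.
Farah keeps 11 and receives 3.6 × 11 × 4/23 = 6.89 from the chores-and-supplies kitty, for a payoff of 17.89.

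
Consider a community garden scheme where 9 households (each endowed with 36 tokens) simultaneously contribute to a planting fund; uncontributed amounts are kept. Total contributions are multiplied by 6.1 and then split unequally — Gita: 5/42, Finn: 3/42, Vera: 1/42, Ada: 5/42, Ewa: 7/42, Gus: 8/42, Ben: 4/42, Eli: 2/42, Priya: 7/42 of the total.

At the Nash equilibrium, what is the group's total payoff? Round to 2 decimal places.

874.80 tokens

Player j's private return per contributed unit is 6.1 × (j's share). Contributing is weakly dominant for j when that share is at least 1/6.1 = 0.1639, and contributing 0 is dominant otherwise.
Ewa, Gus and Priya clear that bar, contributing 36 each; the remaining 6 contribute 0. Total contributed: 108.
The planting fund pays out 6.1 × 108 = 658.80 in total (split across the unequal shares, but the aggregate is all that matters for the group sum).
The 6 free-riders keep 36 each, adding 216. Group total = 216 + 658.80 = 874.80.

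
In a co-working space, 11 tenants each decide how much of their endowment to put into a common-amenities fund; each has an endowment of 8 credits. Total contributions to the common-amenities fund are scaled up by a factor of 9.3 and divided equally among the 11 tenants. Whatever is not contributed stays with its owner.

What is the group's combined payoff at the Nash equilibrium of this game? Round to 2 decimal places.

88.00 credits

Each contributed unit returns 9.3/11 = 0.8455 to its contributor — below 1 — so contributing 0 is dominant for every player. At the Nash equilibrium everyone keeps their 8, and the group total is 11 × 8 = 88.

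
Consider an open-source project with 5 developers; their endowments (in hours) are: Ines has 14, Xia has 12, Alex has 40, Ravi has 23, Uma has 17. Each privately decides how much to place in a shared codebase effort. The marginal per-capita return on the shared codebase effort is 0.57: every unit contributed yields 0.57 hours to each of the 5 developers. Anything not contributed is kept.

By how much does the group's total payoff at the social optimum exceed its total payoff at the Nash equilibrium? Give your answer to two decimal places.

The private return per contributed unit is 0.57 < 1 for everyone, so the Nash equilibrium is zero contribution and the group total is Σ E_j = 14 + 12 + 40 + 23 + 17 = 106.
Each contributed unit returns 2.850 to the group, so the social optimum is full contribution by everyone: group total = 2.850 × 106 = 302.10.
Efficiency loss = (2.850 − 1) × 106 = 196.10.

196.10 hours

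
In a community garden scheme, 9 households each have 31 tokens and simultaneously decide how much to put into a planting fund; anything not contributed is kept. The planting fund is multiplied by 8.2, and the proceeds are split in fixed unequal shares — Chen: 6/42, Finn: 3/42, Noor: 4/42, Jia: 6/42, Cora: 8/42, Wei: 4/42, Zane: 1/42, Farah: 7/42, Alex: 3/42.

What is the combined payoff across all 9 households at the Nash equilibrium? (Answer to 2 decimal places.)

Each unit j contributes comes back to j as 8.2 × (j's share), so j prefers to contribute only if that share exceeds 1/8.2 = 0.1220; otherwise keeping the unit dominates.
The shares above 0.1220 belong to Chen, Jia, Cora and Farah, contributing 31 each; the remaining 5 contribute 0. Total contributed: 124.
The planting fund pays out 8.2 × 124 = 1016.80 in total (split across the unequal shares, but the aggregate is all that matters for the group sum).
The 5 free-riders keep 31 each, adding 155. Group total = 155 + 1016.80 = 1171.80.

1171.80 tokens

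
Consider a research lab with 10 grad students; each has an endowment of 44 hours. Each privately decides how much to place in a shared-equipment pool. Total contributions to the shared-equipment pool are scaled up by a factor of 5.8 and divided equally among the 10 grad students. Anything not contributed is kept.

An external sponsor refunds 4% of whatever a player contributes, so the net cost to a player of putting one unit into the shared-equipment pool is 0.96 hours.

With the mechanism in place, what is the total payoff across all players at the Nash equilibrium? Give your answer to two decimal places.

440.00 hours

Even with the mechanism, each unit contributed returns only (5.8/10) / 0.96 = 0.6042 per unit of net cost, so contributing nothing is still dominant.
At the Nash equilibrium no one contributes; group total payoff = 10 × 44 = 440.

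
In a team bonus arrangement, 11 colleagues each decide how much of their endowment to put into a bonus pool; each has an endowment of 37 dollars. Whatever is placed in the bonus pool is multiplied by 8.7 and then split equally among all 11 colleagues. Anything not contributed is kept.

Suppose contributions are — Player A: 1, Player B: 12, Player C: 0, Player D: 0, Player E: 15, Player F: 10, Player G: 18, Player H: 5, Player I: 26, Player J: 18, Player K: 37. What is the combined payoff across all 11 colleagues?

1500.40 dollars

Total contributed: 1 + 12 + 0 + 0 + 15 + 10 + 18 + 5 + 26 + 18 + 37 = 142; total kept: 11 × 37 − 142 = 265.
The bonus pool pays out 8.7 × 142 = 1235.40 in aggregate.
Group total = 265 + 1235.40 = 1500.40.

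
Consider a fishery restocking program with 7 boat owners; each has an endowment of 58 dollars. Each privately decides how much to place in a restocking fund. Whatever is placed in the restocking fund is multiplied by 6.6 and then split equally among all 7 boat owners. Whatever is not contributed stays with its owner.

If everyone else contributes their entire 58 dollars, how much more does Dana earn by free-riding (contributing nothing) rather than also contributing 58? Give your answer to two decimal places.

3.31 dollars

Switching from a contribution of 58 to 0 lets Dana keep an extra 58 dollars, but lowers the restocking fund by 58, which costs Dana their own share of that drop: 6.6/7 × 58 = 54.69.
Net gain = 58 − 54.69 = 3.31. The private return per contributed unit (0.9429) is below 1, so free-riding is indeed the best response regardless of what the others do.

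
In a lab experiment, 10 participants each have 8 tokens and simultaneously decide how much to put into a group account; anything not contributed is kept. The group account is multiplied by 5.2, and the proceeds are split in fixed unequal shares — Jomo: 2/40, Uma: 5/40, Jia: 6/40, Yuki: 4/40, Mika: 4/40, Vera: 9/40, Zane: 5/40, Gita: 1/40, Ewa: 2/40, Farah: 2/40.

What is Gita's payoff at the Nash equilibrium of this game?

9.04 tokens

A player with share s gets back 5.2·s per unit contributed, so full contribution is dominant for anyone with s > 1/5.2 = 0.1923 and zero contribution is dominant for anyone below.
The only share above 0.1923 is Vera's 9/40, contributing 8; the remaining 9 contribute 0. Total contributed: 8.
Gita keeps 8 and receives 5.2 × 8 × 1/40 = 1.04 from the group account, for a payoff of 9.04.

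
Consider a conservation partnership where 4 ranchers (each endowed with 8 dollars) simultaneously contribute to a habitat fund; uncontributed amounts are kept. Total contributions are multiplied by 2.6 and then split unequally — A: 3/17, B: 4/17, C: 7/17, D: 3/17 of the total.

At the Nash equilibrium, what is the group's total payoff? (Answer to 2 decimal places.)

44.80 dollars

Player j's private return per contributed unit is 2.6 × (j's share). Contributing is weakly dominant for j when that share is at least 1/2.6 = 0.3846, and contributing 0 is dominant otherwise.
Only C (7/17) clears that bar, contributing 8; the remaining 3 contribute 0. Total contributed: 8.
The habitat fund pays out 2.6 × 8 = 20.80 in total (split across the unequal shares, but the aggregate is all that matters for the group sum).
The 3 free-riders keep 8 each, adding 24. Group total = 24 + 20.80 = 44.80.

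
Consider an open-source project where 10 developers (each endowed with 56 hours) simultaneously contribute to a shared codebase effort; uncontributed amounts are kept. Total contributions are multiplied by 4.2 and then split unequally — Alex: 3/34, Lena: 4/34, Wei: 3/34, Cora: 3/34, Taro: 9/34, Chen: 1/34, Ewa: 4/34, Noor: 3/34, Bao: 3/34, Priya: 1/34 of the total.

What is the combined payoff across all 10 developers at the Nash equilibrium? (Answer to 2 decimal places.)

739.20 hours

Each unit j contributes comes back to j as 4.2 × (j's share), so j prefers to contribute only if that share exceeds 1/4.2 = 0.2381; otherwise keeping the unit dominates.
Only Taro (9/34) clears that bar, contributing 56; the remaining 9 contribute 0. Total contributed: 56.
The shared codebase effort pays out 4.2 × 56 = 235.20 in total (split across the unequal shares, but the aggregate is all that matters for the group sum).
The 9 free-riders keep 56 each, adding 504. Group total = 504 + 235.20 = 739.20.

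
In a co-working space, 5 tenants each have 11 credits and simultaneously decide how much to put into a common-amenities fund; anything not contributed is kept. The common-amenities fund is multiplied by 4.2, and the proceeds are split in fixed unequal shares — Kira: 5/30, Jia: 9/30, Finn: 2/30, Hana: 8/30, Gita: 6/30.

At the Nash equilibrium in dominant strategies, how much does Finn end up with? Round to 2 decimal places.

Each unit j contributes comes back to j as 4.2 × (j's share), so j prefers to contribute only if that share exceeds 1/4.2 = 0.2381; otherwise keeping the unit dominates.
Jia and Hana are above the threshold, contributing 11 each; the remaining 3 contribute 0. Total contributed: 22.
Finn keeps 11 and receives 4.2 × 22 × 2/30 = 6.16 from the common-amenities fund, for a payoff of 17.16.

17.16 credits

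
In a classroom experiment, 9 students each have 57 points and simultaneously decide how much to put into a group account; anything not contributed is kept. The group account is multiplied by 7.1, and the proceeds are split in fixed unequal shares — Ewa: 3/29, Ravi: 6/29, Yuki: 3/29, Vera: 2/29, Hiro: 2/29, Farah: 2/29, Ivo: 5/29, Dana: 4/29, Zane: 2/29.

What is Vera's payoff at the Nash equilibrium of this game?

112.82 points

For player j, contributing a unit is worthwhile iff 7.1 × (j's share) ≥ 1, i.e. iff j's share is at least 0.1408.
The shares above 0.1408 belong to Ravi and Ivo, contributing 57 each; the remaining 7 contribute 0. Total contributed: 114.
Vera keeps 57 and receives 7.1 × 114 × 2/29 = 55.82 from the group account, for a payoff of 112.82.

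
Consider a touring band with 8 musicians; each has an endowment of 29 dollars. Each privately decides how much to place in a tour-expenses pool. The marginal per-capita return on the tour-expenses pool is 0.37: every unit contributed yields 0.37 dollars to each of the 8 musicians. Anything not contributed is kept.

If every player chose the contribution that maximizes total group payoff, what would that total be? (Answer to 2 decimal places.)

686.72 dollars

Each contributed unit returns 2.960 to the group as a whole (0.37 to each of 8 players), which exceeds 1, so the social optimum is full contribution: group total = 2.960 × 232 = 686.72.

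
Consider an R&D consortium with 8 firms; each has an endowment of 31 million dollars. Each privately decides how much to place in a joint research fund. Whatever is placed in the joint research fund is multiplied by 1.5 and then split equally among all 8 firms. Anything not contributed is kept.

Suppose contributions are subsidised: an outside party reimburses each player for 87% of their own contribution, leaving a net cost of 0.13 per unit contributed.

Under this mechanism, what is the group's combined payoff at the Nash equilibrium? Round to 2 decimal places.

587.76 million dollars

Under the mechanism each unit contributed yields (1.5/8) / 0.13 = 1.4423 back to its contributor per unit of net cost, which exceeds 1, making full contribution the dominant choice for everyone.
So the Nash equilibrium is full contribution by all 8; the group earns 8 × (31 × 0.87 + 1.5 × 31) = 587.76.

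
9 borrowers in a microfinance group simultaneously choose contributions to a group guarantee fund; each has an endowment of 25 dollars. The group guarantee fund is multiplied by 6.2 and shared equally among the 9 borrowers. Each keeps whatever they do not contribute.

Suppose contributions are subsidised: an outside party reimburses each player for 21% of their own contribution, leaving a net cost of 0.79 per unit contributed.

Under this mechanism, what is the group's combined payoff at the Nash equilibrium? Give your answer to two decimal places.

The effective private return is (6.2/9) / 0.79 = 0.8720, which is still under 1, so the mechanism doesn't change anyone's dominant strategy: zero contribution.
At the Nash equilibrium no one contributes; group total payoff = 9 × 25 = 225.

225.00 dollars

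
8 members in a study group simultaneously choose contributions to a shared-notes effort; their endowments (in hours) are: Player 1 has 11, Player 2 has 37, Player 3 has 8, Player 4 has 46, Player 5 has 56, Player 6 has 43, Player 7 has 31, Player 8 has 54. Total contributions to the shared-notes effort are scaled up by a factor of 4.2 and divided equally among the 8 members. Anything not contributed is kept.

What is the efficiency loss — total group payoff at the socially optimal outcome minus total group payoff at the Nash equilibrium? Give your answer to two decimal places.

915.20 hours

The private return per contributed unit is 4.2/8 = 0.5250 < 1 for every player regardless of endowment, so the Nash equilibrium is zero contribution and the group total is Σ E_j = 11 + 37 + 8 + 46 + 56 + 43 + 31 + 54 = 286.
Each contributed unit returns 4.200 to the group, so the social optimum is full contribution by everyone: group total = 4.200 × 286 = 1201.20.
Efficiency loss = (4.200 − 1) × 286 = 915.20.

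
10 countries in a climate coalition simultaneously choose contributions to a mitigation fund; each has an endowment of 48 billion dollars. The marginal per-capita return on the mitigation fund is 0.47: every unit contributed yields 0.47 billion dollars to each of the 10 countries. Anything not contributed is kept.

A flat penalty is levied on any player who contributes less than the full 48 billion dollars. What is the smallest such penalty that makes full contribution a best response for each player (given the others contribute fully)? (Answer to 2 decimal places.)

Given the others contribute fully, the best deviation is to contribute 0 (any partial contribution still incurs the fine and gives up units whose private return 0.47 is below 1).
Deviating from 48 to 0 saves 48 billion dollars but forfeits the deviator's share of the drop in the mitigation fund: 0.47 × 48 = 22.56.
So the deviation gain is 48 − 22.56 = 25.44, and the fine must be at least 25.44 billion dollars to wipe it out.

25.44 billion dollars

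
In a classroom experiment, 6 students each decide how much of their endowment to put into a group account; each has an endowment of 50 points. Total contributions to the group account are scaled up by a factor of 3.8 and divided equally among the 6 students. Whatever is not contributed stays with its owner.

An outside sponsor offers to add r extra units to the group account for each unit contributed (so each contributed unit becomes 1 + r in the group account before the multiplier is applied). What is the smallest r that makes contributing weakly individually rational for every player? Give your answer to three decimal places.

With matching at rate r, one contributed unit becomes (1 + r) in the group account and returns 3.8 × (1 + r) / 6 to the contributor.
Setting this equal to 1: 1 + r = 6/3.8 = 1.5789.
So the minimum matching rate is r = 1.5789 − 1 = 0.579.

0.579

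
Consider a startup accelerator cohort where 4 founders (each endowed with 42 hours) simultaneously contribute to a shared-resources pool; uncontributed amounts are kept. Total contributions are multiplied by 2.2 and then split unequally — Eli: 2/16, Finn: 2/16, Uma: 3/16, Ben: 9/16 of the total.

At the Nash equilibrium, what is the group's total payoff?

218.40 hours

A player with share s gets back 2.2·s per unit contributed, so full contribution is dominant for anyone with s > 1/2.2 = 0.4545 and zero contribution is dominant for anyone below.
The only share above 0.4545 is Ben's 9/16, contributing 42; the remaining 3 contribute 0. Total contributed: 42.
The shared-resources pool pays out 2.2 × 42 = 92.40 in total (split across the unequal shares, but the aggregate is all that matters for the group sum).
The 3 free-riders keep 42 each, adding 126. Group total = 126 + 92.40 = 218.40.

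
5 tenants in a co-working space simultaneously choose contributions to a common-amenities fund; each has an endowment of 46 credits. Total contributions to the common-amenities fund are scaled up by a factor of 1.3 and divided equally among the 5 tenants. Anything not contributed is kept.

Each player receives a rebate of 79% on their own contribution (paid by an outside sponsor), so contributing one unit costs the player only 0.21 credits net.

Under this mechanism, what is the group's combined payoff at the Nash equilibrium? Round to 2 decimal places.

The effective private return per unit is now (1.3/5) / 0.21 = 1.2381 > 1, so every player's dominant strategy flips to full contribution.
At the Nash equilibrium everyone contributes 46. Group total payoff = 5 × (46 × 0.79 + 1.3 × 46) = 480.70.

480.70 credits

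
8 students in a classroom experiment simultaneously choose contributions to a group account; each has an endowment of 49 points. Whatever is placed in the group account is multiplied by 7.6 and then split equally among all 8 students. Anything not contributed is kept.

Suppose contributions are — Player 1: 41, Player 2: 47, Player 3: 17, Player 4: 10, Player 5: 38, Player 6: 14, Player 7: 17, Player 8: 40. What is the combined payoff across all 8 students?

1870.40 points

Total contributed: 41 + 47 + 17 + 10 + 38 + 14 + 17 + 40 = 224; total kept: 8 × 49 − 224 = 168.
The group account pays out 7.6 × 224 = 1702.40 in aggregate.
Group total = 168 + 1702.40 = 1870.40.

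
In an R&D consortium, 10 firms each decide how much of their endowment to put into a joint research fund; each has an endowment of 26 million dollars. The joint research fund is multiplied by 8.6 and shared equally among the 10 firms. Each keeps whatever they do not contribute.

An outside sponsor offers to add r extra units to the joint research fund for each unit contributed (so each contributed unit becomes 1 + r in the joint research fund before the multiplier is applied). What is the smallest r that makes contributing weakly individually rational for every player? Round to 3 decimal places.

With matching at rate r, one contributed unit becomes (1 + r) in the joint research fund and returns 8.6 × (1 + r) / 10 to the contributor.
Setting this equal to 1: 1 + r = 10/8.6 = 1.1628.
So the minimum matching rate is r = 1.1628 − 1 = 0.163.

0.163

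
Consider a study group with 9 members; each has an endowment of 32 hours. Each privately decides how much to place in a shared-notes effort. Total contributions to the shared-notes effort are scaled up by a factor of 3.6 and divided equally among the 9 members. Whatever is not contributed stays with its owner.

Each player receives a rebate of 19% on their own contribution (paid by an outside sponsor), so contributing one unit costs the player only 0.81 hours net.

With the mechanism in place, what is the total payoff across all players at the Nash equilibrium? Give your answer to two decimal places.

With the mechanism, a contributed unit returns (3.6/9) / 0.81 = 0.4938 per unit of net cost — still below 1 — so contributing 0 remains dominant for every player.
At the Nash equilibrium no one contributes; group total payoff = 9 × 32 = 288.

288.00 hours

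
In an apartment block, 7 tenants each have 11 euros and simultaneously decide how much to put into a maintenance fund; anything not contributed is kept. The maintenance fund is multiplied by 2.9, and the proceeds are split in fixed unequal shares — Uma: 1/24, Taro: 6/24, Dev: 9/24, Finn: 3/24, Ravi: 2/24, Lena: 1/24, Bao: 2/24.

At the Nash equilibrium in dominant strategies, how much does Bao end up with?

13.66 euros

A player with share s gets back 2.9·s per unit contributed, so full contribution is dominant for anyone with s > 1/2.9 = 0.3448 and zero contribution is dominant for anyone below.
The only share above 0.3448 is Dev's 9/24, contributing 11; the remaining 6 contribute 0. Total contributed: 11.
Bao keeps 11 and receives 2.9 × 11 × 2/24 = 2.66 from the maintenance fund, for a payoff of 13.66.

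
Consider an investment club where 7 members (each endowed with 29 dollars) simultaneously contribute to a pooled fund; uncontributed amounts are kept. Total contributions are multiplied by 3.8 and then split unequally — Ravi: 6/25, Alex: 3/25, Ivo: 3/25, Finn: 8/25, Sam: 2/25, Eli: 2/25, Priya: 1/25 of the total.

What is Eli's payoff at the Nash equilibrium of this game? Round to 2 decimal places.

37.82 dollars

For player j, contributing a unit is worthwhile iff 3.8 × (j's share) ≥ 1, i.e. iff j's share is at least 0.2632.
Finn alone (share 8/25) is above the threshold, contributing 29; the remaining 6 contribute 0. Total contributed: 29.
Eli keeps 29 and receives 3.8 × 29 × 2/25 = 8.82 from the pooled fund, for a payoff of 37.82.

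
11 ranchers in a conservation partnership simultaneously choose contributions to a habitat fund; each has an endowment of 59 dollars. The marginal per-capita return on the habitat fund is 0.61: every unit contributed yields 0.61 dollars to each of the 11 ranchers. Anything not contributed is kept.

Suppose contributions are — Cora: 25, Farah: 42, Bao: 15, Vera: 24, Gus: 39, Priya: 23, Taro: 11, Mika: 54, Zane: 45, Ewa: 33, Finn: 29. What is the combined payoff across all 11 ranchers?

Total contributed: 25 + 42 + 15 + 24 + 39 + 23 + 11 + 54 + 45 + 33 + 29 = 340; total kept: 11 × 59 − 340 = 309.
The habitat fund pays out 0.61 × 11 × 340 = 2281.40 in aggregate.
Group total = 309 + 2281.40 = 2590.40.

2590.40 dollars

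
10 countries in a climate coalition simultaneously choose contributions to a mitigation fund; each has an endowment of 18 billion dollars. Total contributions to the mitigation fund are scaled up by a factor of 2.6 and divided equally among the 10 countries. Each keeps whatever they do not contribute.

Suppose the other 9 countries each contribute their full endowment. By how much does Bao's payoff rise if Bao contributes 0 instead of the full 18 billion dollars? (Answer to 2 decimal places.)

13.32 billion dollars

Switching from a contribution of 18 to 0 lets Bao keep an extra 18 billion dollars, but lowers the mitigation fund by 18, which costs Bao their own share of that drop: 2.6/10 × 18 = 4.68.
Net gain = 18 − 4.68 = 13.32. The private return per contributed unit (0.2600) is below 1, so free-riding is indeed the best response regardless of what the others do.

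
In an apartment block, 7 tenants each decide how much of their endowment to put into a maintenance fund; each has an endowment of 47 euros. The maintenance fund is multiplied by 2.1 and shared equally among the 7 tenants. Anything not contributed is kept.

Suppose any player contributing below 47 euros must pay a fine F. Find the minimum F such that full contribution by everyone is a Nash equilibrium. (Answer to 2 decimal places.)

32.90 euros

Given the others contribute fully, the best deviation is to contribute 0 (any partial contribution still incurs the fine and gives up units whose private return 0.3000 is below 1).
Deviating from 47 to 0 saves 47 euros but forfeits the deviator's share of the drop in the maintenance fund: 2.1/7 × 47 = 14.10.
So the deviation gain is 47 − 14.10 = 32.90, and the fine must be at least 32.90 euros to wipe it out.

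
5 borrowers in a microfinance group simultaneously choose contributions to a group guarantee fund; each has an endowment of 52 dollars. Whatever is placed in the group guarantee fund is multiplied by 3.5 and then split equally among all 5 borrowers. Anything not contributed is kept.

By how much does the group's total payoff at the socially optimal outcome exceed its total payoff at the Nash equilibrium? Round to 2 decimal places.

650.00 dollars

Each contributed unit returns 3.5/5 = 0.7000 to its contributor — below 1 — so contributing 0 is dominant for every player. At the Nash equilibrium everyone keeps their 52, and the group total is 5 × 52 = 260.
Each contributed unit returns 3.500 to the group as a whole (0.7000 to each of 5 players), which exceeds 1, so the social optimum is full contribution: group total = 3.500 × 260 = 910.00.
Efficiency loss = 910.00 − 260 = 650.00.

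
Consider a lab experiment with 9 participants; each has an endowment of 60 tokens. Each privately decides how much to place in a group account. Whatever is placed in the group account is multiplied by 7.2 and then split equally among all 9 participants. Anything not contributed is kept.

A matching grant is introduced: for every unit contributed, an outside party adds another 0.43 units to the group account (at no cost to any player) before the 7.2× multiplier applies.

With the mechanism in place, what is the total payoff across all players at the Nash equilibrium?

With the mechanism, a contributed unit returns 7.2 × 1.43 / 9 = 1.1440 per unit of net cost to the contributor — now above 1 — so contributing fully is weakly dominant for every player.
At the Nash equilibrium everyone contributes 60. Group total payoff = 7.2 × 1.43 × 540 = 5559.84.

5559.84 tokens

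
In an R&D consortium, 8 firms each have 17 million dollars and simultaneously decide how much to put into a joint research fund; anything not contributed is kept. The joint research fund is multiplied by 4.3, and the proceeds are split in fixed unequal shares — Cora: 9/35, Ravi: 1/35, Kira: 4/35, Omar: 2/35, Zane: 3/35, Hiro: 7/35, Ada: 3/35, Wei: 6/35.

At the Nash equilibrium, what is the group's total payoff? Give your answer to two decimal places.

For player j, contributing a unit is worthwhile iff 4.3 × (j's share) ≥ 1, i.e. iff j's share is at least 0.2326.
Cora alone (share 9/35) is above the threshold, contributing 17; the remaining 7 contribute 0. Total contributed: 17.
The joint research fund pays out 4.3 × 17 = 73.10 in total (split across the unequal shares, but the aggregate is all that matters for the group sum).
The 7 free-riders keep 17 each, adding 119. Group total = 119 + 73.10 = 192.10.

192.10 million dollars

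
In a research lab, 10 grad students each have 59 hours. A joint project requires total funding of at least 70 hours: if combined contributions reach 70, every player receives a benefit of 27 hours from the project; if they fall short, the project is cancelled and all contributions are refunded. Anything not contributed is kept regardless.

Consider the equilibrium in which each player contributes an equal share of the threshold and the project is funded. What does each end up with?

79 hours

Equal share of the threshold: 70/10 = 7.
At this profile no one gains by cutting their contribution: any cut drops the total below 70, the project is cancelled, contributions are refunded, and the deviator ends with 59, which is less than 59 − 7 + 27 = 79. Contributing more than 7 just wastes the excess. So contributing exactly 7 is a best response.
Each player's payoff: 59 − 7 + 27 = 79.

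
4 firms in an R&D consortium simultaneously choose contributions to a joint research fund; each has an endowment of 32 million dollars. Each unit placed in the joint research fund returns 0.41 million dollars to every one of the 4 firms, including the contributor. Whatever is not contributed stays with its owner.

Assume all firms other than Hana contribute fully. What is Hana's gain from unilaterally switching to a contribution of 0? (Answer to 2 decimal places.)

18.88 million dollars

Switching from a contribution of 32 to 0 lets Hana keep an extra 32 million dollars, but lowers the joint research fund by 32, which costs Hana their own share of that drop: 0.41 × 32 = 13.12.
Net gain = 32 − 13.12 = 18.88. The private return per contributed unit (0.41) is below 1, so free-riding is indeed the best response regardless of what the others do.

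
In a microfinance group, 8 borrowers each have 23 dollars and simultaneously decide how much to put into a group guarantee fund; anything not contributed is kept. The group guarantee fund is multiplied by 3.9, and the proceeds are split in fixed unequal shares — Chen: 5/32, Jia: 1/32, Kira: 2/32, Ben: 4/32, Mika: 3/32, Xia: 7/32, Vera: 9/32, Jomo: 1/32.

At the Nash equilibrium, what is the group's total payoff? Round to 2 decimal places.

250.70 dollars

Player j's private return per contributed unit is 3.9 × (j's share). Contributing is weakly dominant for j when that share is at least 1/3.9 = 0.2564, and contributing 0 is dominant otherwise.
Vera alone (share 9/32) is above the threshold, contributing 23; the remaining 7 contribute 0. Total contributed: 23.
The group guarantee fund pays out 3.9 × 23 = 89.70 in total (split across the unequal shares, but the aggregate is all that matters for the group sum).
The 7 free-riders keep 23 each, adding 161. Group total = 161 + 89.70 = 250.70.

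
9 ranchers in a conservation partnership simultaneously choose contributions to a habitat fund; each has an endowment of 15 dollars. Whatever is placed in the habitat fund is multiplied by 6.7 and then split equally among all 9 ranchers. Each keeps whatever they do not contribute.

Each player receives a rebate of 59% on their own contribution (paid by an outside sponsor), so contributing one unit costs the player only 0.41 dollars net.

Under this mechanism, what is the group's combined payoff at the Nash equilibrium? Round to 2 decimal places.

The effective private return per unit is now (6.7/9) / 0.41 = 1.8157 > 1, so every player's dominant strategy flips to full contribution.
At the Nash equilibrium everyone contributes 15. Group total payoff = 9 × (15 × 0.59 + 6.7 × 15) = 984.15.

984.15 dollars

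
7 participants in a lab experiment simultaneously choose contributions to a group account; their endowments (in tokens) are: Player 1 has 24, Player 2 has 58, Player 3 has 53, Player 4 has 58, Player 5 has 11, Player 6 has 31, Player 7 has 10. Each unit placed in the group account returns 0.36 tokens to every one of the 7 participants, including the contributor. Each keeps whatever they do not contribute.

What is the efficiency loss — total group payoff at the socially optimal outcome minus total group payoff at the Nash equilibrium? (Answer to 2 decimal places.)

372.40 tokens

The private return per contributed unit is 0.36 < 1 for everyone, so the Nash equilibrium is zero contribution and the group total is Σ E_j = 24 + 58 + 53 + 58 + 11 + 31 + 10 = 245.
Each contributed unit returns 2.520 to the group, so the social optimum is full contribution by everyone: group total = 2.520 × 245 = 617.40.
Efficiency loss = (2.520 − 1) × 245 = 372.40.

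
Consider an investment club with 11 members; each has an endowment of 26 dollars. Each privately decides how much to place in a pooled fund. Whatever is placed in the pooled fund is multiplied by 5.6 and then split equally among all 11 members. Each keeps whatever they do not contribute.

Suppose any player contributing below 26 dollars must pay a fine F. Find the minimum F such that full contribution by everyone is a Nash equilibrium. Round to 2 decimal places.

Given the others contribute fully, the best deviation is to contribute 0 (any partial contribution still incurs the fine and gives up units whose private return 0.5091 is below 1).
Deviating from 26 to 0 saves 26 dollars but forfeits the deviator's share of the drop in the pooled fund: 5.6/11 × 26 = 13.24.
So the deviation gain is 26 − 13.24 = 12.76, and the fine must be at least 12.76 dollars to wipe it out.

12.76 dollars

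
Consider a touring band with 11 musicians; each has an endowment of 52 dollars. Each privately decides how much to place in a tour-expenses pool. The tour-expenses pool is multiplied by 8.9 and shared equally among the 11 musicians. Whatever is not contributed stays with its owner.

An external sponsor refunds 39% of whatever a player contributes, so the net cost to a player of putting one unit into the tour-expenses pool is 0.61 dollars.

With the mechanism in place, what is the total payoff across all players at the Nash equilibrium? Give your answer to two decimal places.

5313.88 dollars

Under the mechanism each unit contributed yields (8.9/11) / 0.61 = 1.3264 back to its contributor per unit of net cost, which exceeds 1, making full contribution the dominant choice for everyone.
So the Nash equilibrium is full contribution by all 11; the group earns 11 × (52 × 0.39 + 8.9 × 52) = 5313.88.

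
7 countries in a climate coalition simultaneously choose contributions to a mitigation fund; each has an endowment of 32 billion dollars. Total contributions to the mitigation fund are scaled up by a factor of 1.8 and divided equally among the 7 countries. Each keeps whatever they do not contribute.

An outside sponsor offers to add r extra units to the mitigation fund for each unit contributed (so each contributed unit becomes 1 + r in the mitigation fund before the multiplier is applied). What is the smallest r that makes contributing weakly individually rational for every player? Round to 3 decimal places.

2.889

With matching at rate r, one contributed unit becomes (1 + r) in the mitigation fund and returns 1.8 × (1 + r) / 7 to the contributor.
Setting this equal to 1: 1 + r = 7/1.8 = 3.8889.
So the minimum matching rate is r = 3.8889 − 1 = 2.889.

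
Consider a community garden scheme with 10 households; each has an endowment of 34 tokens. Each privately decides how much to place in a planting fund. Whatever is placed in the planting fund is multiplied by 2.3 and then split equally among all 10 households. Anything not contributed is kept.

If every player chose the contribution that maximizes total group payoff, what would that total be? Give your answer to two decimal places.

Each contributed unit returns 2.300 to the group as a whole (0.2300 to each of 10 players), which exceeds 1, so the social optimum is full contribution: group total = 2.300 × 340 = 782.00.

782.00 tokens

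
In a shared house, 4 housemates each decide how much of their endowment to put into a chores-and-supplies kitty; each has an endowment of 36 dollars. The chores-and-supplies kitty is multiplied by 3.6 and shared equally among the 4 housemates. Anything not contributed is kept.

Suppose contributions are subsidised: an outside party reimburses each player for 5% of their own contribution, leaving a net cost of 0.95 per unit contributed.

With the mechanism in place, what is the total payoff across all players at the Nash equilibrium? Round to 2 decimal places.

144.00 dollars

With the mechanism, a contributed unit returns (3.6/4) / 0.95 = 0.9474 per unit of net cost — still below 1 — so contributing 0 remains dominant for every player.
At the Nash equilibrium no one contributes; group total payoff = 4 × 36 = 144.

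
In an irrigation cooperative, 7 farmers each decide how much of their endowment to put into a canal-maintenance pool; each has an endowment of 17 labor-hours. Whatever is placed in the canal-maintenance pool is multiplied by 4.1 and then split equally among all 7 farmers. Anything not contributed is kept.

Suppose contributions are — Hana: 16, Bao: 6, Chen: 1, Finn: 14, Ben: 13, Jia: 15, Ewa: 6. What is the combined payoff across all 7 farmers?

339.10 labor-hours

Total contributed: 16 + 6 + 1 + 14 + 13 + 15 + 6 = 71; total kept: 7 × 17 − 71 = 48.
The canal-maintenance pool pays out 4.1 × 71 = 291.10 in aggregate.
Group total = 48 + 291.10 = 339.10.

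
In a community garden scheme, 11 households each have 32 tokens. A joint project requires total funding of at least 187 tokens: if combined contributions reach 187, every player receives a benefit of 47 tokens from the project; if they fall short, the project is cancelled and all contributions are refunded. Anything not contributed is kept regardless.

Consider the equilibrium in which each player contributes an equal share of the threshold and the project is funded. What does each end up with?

Equal share of the threshold: 187/11 = 17.
At this profile no one gains by cutting their contribution: any cut drops the total below 187, the project is cancelled, contributions are refunded, and the deviator ends with 32, which is less than 32 − 17 + 47 = 62. Contributing more than 17 just wastes the excess. So contributing exactly 17 is a best response.
Each player's payoff: 32 − 17 + 47 = 62.

62 tokens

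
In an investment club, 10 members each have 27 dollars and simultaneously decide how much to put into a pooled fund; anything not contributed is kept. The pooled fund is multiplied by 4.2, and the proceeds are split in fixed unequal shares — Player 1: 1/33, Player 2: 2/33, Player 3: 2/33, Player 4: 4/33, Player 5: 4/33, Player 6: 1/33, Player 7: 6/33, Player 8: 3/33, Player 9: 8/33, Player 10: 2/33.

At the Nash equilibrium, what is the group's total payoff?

356.40 dollars

Each unit j contributes comes back to j as 4.2 × (j's share), so j prefers to contribute only if that share exceeds 1/4.2 = 0.2381; otherwise keeping the unit dominates.
Only Player 9 (8/33) clears that bar, contributing 27; the remaining 9 contribute 0. Total contributed: 27.
The pooled fund pays out 4.2 × 27 = 113.40 in total (split across the unequal shares, but the aggregate is all that matters for the group sum).
The 9 free-riders keep 27 each, adding 243. Group total = 243 + 113.40 = 356.40.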